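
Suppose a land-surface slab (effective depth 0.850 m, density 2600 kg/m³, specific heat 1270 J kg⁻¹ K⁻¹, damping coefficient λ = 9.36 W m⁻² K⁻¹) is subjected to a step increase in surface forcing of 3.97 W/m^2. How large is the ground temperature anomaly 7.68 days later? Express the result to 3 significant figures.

0.378 K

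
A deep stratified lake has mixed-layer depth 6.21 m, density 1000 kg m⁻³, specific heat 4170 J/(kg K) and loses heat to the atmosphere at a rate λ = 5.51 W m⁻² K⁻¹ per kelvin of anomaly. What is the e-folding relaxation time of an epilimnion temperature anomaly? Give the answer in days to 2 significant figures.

54 days

Areal heat capacity C = ρ c_p D = 1000 × 4170 × 6.21 = 2.59×10^7 J m⁻² K⁻¹.
Relaxation time τ = C / λ = 2.59×10^7 / 5.51 = 4.70×10^6 s.
In days: 4.70×10^6 s / (86400 s/day) = 54.4 days.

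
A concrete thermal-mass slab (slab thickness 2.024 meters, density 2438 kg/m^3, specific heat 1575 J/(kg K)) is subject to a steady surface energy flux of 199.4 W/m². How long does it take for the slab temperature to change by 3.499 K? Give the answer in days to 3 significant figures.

1.58 days

Areal heat capacity C = ρ c_p D = 2438 × 1575 × 2.024 = 7.77×10^6 J/(m²·K).
Time required: Δt = C ΔT / F = 7.77×10^6 × 3.499 / 199.4 = 1.36×10^5 s.
In days: 1.36×10^5 s / (86400 s/day) = 1.58 days.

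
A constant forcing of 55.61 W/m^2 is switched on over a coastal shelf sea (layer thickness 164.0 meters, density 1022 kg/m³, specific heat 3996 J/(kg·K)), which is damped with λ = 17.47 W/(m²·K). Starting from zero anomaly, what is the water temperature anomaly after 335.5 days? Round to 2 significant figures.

1.7 K

Areal heat capacity C = ρ c_p D = 1022 × 3996 × 164.0 = 6.70×10^8 J/(m^2 K).
τ = C / λ = 6.70×10^8 / 17.47 = 3.83×10^7 s.
Equilibrium anomaly ΔT_eq = F / λ = 55.61 / 17.47 = 3.18 K.
t = 335.5 days = 2.90×10^7 s, so t/τ = 0.756.
ΔT(t) = ΔT_eq (1 − e^(−t/τ)) = 3.18 × (1 − e^−0.756) = 1.69 K.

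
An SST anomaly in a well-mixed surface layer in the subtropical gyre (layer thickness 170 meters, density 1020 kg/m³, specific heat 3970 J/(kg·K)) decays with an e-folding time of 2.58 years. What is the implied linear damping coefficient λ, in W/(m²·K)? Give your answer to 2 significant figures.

8.5

Areal heat capacity C = ρ c_p D = 1020 × 3970 × 170 = 6.88×10^8 J/(m²·K).
τ = 2.58 years = 8.14×10^7 s.
λ = C / τ = 6.88×10^8 / 8.14×10^7 = 8.46 W/(m²·K).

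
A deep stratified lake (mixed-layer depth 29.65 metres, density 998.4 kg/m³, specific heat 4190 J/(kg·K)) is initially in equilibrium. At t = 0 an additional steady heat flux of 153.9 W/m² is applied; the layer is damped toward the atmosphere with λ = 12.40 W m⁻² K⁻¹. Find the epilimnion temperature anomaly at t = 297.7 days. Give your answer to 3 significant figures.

Areal heat capacity C = ρ c_p D = 998.4 × 4190 × 29.65 = 1.24×10^8 J/(m²·K).
τ = C / λ = 1.24×10^8 / 12.40 = 1.00×10^7 s.
Equilibrium anomaly ΔT_eq = F / λ = 153.9 / 12.40 = 12.4 K.
t = 297.7 days = 2.57×10^7 s, so t/τ = 2.57.
ΔT(t) = ΔT_eq (1 − e^(−t/τ)) = 12.4 × (1 − e^−2.57) = 11.5 K.

11.5 K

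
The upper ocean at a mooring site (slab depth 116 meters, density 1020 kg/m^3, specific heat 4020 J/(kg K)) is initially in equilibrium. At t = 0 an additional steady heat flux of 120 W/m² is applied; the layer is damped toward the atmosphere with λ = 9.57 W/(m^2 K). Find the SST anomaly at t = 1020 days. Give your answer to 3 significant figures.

10.4 K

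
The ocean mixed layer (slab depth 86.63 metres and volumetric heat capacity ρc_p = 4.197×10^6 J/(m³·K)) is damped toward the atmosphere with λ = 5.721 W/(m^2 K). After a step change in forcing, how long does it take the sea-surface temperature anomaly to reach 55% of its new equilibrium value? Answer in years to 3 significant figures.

Areal heat capacity C = ρc_p × D = 4.197×10^6 × 86.63 = 3.64×10^8 J m⁻² K⁻¹.
τ = C / λ = 3.64×10^8 / 5.721 = 6.36×10^7 s.
Fraction reached: 1 − e^(−t/τ) = 0.55 ⇒ t = −τ ln(1 − 0.55) = τ × 0.799.
t = 5.07×10^7 s = 1.61 years.

1.61 years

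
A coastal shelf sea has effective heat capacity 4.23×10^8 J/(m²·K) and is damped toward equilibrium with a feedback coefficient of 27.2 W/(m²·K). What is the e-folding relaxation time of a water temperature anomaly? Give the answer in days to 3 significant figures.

180 days

Areal heat capacity C = 4.23×10^8 J/(m²·K) (given).
Relaxation time τ = C / λ = 4.23×10^8 / 27.2 = 1.56×10^7 s.
In days: 1.56×10^7 s / (86400 s/day) = 180 days.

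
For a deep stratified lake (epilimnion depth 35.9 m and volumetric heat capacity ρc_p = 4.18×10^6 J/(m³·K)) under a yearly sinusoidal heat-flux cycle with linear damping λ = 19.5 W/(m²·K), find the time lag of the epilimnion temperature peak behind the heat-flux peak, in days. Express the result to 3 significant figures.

Areal heat capacity C = ρc_p × D = 4.18×10^6 × 35.9 = 1.50×10^8 J/(m²·K).
ω = 2π / 3.15×10^7 s = 1.99×10^-7 s⁻¹.
Phase lag φ = arctan(Cω/λ) = arctan(29.9/19.5) = 0.993 rad.
Time lag = φ / ω = 0.993 / 1.99×10^-7 = 4.98×10^6 s = 57.7 days.

57.7 days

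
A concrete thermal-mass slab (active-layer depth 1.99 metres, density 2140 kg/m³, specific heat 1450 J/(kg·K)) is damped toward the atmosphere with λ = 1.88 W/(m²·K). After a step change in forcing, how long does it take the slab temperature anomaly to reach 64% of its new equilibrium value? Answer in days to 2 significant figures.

39 days

Areal heat capacity C = ρ c_p D = 2140 × 1450 × 1.99 = 6.17×10^6 J/(m²·K).
τ = C / λ = 6.17×10^6 / 1.88 = 3.28×10^6 s.
Fraction reached: 1 − e^(−t/τ) = 0.64 ⇒ t = −τ ln(1 − 0.64) = τ × 1.02.
t = 3.36×10^6 s = 38.8 days.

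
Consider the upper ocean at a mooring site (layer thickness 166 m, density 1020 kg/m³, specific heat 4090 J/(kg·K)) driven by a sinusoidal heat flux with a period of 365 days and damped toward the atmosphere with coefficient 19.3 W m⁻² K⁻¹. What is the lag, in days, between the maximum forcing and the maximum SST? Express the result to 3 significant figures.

Areal heat capacity C = ρ c_p D = 1020 × 4090 × 166 = 6.93×10^8 J m⁻² K⁻¹.
ω = 2π / 3.15×10^7 s = 1.99×10^-7 s⁻¹.
Phase lag φ = arctan(Cω/λ) = arctan(138/19.3) = 1.43 rad.
Time lag = φ / ω = 1.43 / 1.99×10^-7 = 7.19×10^6 s = 83.2 days.

83.2 days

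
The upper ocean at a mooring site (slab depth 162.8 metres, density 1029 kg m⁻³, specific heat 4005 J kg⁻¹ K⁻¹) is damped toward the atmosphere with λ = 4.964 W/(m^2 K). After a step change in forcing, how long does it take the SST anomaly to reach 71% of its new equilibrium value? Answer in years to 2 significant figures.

Areal heat capacity C = ρ c_p D = 1029 × 4005 × 162.8 = 6.71×10^8 J/(m^2 K).
τ = C / λ = 6.71×10^8 / 4.964 = 1.35×10^8 s.
Fraction reached: 1 − e^(−t/τ) = 0.71 ⇒ t = −τ ln(1 − 0.71) = τ × 1.24.
t = 1.67×10^8 s = 5.30 years.

5.3 years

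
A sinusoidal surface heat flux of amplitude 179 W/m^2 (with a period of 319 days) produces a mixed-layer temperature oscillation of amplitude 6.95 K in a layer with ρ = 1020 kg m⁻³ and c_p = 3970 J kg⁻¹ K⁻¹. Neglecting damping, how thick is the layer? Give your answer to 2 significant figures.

28 m

ω = 2π / 2.76×10^7 s = 2.28×10^-7 s⁻¹.
Required C = F₀ / (A ω) = 179 / (6.95 × 2.28×10^-7) = 1.13×10^8 J/(m²·K).
D = C / (ρ c_p) = 1.13×10^8 / (1020 × 3970) = 27.9 m.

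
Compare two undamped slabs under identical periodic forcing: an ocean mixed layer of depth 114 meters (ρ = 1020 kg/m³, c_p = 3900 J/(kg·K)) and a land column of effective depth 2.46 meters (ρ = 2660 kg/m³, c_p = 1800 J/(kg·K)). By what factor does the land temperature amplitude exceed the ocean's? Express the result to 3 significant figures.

C_ocean = 1020 × 3900 × 114 = 4.53×10^8 J/(m²·K).
C_land = 2660 × 1800 × 2.46 = 1.18×10^7 J/(m²·K).
Undamped amplitude ∝ 1/C, so A_land/A_ocean = C_ocean/C_land = 38.5.

38.5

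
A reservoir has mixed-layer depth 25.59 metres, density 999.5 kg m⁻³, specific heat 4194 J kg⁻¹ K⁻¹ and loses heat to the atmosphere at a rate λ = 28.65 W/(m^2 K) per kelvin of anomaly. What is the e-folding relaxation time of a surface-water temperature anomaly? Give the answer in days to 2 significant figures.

Areal heat capacity C = ρ c_p D = 999.5 × 4194 × 25.59 = 1.07×10^8 J m⁻² K⁻¹.
Relaxation time τ = C / λ = 1.07×10^8 / 28.65 = 3.74×10^6 s.
In days: 3.74×10^6 s / (86400 s/day) = 43.3 days.

43 days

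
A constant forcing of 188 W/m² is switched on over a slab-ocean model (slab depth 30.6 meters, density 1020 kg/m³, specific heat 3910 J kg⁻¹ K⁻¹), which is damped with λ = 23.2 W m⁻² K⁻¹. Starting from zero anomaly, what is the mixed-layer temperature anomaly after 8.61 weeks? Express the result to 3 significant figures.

5.09 K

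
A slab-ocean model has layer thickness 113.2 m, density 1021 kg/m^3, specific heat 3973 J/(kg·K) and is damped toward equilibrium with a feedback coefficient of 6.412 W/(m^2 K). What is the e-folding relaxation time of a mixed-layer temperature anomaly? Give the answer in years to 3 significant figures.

2.27 years

Areal heat capacity C = ρ c_p D = 1021 × 3973 × 113.2 = 4.59×10^8 J m⁻² K⁻¹.
Relaxation time τ = C / λ = 4.59×10^8 / 6.412 = 7.16×10^7 s.
In years: 7.16×10^7 s / (3.156×10^7 s/year) = 2.27 years.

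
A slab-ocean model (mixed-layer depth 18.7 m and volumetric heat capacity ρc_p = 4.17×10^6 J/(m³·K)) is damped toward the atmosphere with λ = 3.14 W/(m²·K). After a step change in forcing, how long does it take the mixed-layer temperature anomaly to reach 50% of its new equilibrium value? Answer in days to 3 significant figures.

Areal heat capacity C = ρc_p × D = 4.17×10^6 × 18.7 = 7.80×10^7 J/(m²·K).
τ = C / λ = 7.80×10^7 / 3.14 = 2.48×10^7 s.
Fraction reached: 1 − e^(−t/τ) = 0.50 ⇒ t = −τ ln(1 − 0.50) = τ × 0.693.
t = 1.72×10^7 s = 199 days.

199 days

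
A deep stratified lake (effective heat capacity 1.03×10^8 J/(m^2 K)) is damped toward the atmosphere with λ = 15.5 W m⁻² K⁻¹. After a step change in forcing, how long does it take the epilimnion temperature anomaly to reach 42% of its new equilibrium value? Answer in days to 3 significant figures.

Areal heat capacity C = 1.03×10^8 J/(m^2 K) (given).
τ = C / λ = 1.03×10^8 / 15.5 = 6.65×10^6 s.
Fraction reached: 1 − e^(−t/τ) = 0.42 ⇒ t = −τ ln(1 − 0.42) = τ × 0.545.
t = 3.62×10^6 s = 41.9 days.

41.9 days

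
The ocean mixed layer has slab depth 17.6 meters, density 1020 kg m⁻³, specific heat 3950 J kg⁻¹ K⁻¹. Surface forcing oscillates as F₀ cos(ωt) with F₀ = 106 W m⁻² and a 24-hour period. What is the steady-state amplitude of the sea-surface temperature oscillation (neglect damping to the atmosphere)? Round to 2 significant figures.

Areal heat capacity C = ρ c_p D = 1020 × 3950 × 17.6 = 7.09×10^7 J m⁻² K⁻¹.
Angular frequency ω = 2π / T = 2π / 86400 s = 7.27×10^-5 s⁻¹.
Cω = 7.09×10^7 × 7.27×10^-5 = 5160 W/(m²·K).
Amplitude A = F₀ / (Cω) = 106 / 5160 = 0.0206 K.

0.021 K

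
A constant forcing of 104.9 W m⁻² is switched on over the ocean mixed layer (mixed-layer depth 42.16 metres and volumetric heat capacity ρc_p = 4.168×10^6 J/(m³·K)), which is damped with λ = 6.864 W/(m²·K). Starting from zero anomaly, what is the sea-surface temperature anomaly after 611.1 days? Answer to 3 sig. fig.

Areal heat capacity C = ρc_p × D = 4.168×10^6 × 42.16 = 1.76×10^8 J/(m²·K).
τ = C / λ = 1.76×10^8 / 6.864 = 2.56×10^7 s.
Equilibrium anomaly ΔT_eq = F / λ = 104.9 / 6.864 = 15.3 K.
t = 611.1 days = 5.28×10^7 s, so t/τ = 2.06.
ΔT(t) = ΔT_eq (1 − e^(−t/τ)) = 15.3 × (1 − e^−2.06) = 13.3 K.

13.3 K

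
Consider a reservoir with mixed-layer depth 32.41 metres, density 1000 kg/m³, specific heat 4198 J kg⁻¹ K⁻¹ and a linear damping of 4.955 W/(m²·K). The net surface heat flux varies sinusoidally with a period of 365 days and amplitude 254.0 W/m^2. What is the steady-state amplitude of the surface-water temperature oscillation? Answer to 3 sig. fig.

Areal heat capacity C = ρ c_p D = 1000 × 4198 × 32.41 = 1.36×10^8 J/(m^2 K).
Angular frequency ω = 2π / T = 2π / 3.15×10^7 s = 1.99×10^-7 s⁻¹.
√((Cω)² + λ²) = √((27.1)² + 4.955²) = 27.6 W/(m²·K).
Amplitude A = F₀ / √((Cω)²+λ²) = 254.0 / 27.6 = 9.22 K.

9.22 K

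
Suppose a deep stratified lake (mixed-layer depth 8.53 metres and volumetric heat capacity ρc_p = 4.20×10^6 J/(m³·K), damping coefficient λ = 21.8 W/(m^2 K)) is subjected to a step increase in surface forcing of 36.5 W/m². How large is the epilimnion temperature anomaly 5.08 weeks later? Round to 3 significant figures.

Areal heat capacity C = ρc_p × D = 4.20×10^6 × 8.53 = 3.58×10^7 J m⁻² K⁻¹.
τ = C / λ = 3.58×10^7 / 21.8 = 1.64×10^6 s.
Equilibrium anomaly ΔT_eq = F / λ = 36.5 / 21.8 = 1.67 K.
t = 5.08 weeks = 3.07×10^6 s, so t/τ = 1.87.
ΔT(t) = ΔT_eq (1 − e^(−t/τ)) = 1.67 × (1 − e^−1.87) = 1.42 K.

1.42 K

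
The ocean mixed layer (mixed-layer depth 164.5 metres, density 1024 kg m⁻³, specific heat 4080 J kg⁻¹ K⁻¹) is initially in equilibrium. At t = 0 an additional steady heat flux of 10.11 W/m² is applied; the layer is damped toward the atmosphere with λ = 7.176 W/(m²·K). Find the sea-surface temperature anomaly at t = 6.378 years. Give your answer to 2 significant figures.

Areal heat capacity C = ρ c_p D = 1024 × 4080 × 164.5 = 6.87×10^8 J/(m^2 K).
τ = C / λ = 6.87×10^8 / 7.176 = 9.58×10^7 s.
Equilibrium anomaly ΔT_eq = F / λ = 10.11 / 7.176 = 1.41 K.
t = 6.378 years = 2.01×10^8 s, so t/τ = 2.10.
ΔT(t) = ΔT_eq (1 − e^(−t/τ)) = 1.41 × (1 − e^−2.10) = 1.24 K.

1.2 K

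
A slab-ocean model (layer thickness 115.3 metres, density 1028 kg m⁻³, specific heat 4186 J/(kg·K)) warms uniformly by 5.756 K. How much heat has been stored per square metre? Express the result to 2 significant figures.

2.9×10^9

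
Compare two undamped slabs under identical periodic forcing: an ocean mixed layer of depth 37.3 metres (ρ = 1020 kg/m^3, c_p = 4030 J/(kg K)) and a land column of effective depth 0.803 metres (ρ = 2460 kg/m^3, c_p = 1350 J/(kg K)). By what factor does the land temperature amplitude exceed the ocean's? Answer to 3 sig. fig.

57.5

C_ocean = 1020 × 4030 × 37.3 = 1.53×10^8 J/(m²·K).
C_land = 2460 × 1350 × 0.803 = 2.67×10^6 J/(m²·K).
Undamped amplitude ∝ 1/C, so A_land/A_ocean = C_ocean/C_land = 57.5.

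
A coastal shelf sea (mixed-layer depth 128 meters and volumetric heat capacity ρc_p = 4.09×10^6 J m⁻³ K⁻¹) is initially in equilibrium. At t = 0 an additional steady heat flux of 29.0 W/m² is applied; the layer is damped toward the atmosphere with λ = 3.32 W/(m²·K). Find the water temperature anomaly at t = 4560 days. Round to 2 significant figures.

8.0 K

Areal heat capacity C = ρc_p × D = 4.09×10^6 × 128 = 5.24×10^8 J m⁻² K⁻¹.
τ = C / λ = 5.24×10^8 / 3.32 = 1.58×10^8 s.
Equilibrium anomaly ΔT_eq = F / λ = 29.0 / 3.32 = 8.73 K.
t = 4560 days = 3.94×10^8 s, so t/τ = 2.50.
ΔT(t) = ΔT_eq (1 − e^(−t/τ)) = 8.73 × (1 − e^−2.50) = 8.02 K.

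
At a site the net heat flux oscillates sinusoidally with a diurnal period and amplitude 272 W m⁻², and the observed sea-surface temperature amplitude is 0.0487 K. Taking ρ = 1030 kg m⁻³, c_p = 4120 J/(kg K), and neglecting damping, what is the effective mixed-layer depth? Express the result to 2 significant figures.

ω = 2π / 86400 s = 7.27×10^-5 s⁻¹.
Required C = F₀ / (A ω) = 272 / (0.0487 × 7.27×10^-5) = 7.68×10^7 J/(m²·K).
D = C / (ρ c_p) = 7.68×10^7 / (1030 × 4120) = 18.1 m.

18 m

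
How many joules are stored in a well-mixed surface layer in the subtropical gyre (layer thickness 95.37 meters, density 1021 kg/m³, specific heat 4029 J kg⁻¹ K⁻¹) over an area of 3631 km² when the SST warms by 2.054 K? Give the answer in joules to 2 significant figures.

2.9×10^18 J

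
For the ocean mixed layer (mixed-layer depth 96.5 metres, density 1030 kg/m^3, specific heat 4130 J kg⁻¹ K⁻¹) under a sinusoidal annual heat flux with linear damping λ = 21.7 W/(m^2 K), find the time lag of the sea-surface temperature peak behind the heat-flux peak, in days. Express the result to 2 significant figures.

Areal heat capacity C = ρ c_p D = 1030 × 4130 × 96.5 = 4.11×10^8 J/(m^2 K).
ω = 2π / 3.15×10^7 s = 1.99×10^-7 s⁻¹.
Phase lag φ = arctan(Cω/λ) = arctan(81.8/21.7) = 1.31 rad.
Time lag = φ / ω = 1.31 / 1.99×10^-7 = 6.58×10^6 s = 76.2 days.

76 days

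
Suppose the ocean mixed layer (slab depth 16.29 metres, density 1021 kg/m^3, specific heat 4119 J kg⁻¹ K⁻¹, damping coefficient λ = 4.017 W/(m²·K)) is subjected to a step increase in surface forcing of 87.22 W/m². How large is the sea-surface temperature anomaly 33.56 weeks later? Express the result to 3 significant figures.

15.1 K

Areal heat capacity C = ρ c_p D = 1021 × 4119 × 16.29 = 6.85×10^7 J/(m²·K).
τ = C / λ = 6.85×10^7 / 4.017 = 1.71×10^7 s.
Equilibrium anomaly ΔT_eq = F / λ = 87.22 / 4.017 = 21.7 K.
t = 33.56 weeks = 2.03×10^7 s, so t/τ = 1.19.
ΔT(t) = ΔT_eq (1 − e^(−t/τ)) = 21.7 × (1 − e^−1.19) = 15.1 K.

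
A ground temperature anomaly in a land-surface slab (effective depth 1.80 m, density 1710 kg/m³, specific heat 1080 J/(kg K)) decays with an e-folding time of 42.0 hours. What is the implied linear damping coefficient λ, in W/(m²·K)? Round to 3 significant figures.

22.0

Areal heat capacity C = ρ c_p D = 1710 × 1080 × 1.80 = 3.32×10^6 J/(m^2 K).
τ = 42.0 hours = 1.51×10^5 s.
λ = C / τ = 3.32×10^6 / 1.51×10^5 = 22.0 W/(m²·K).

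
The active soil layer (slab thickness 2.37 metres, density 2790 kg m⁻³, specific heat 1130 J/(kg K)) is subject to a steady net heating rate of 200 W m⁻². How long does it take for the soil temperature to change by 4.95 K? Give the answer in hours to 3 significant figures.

51.4 hours

Areal heat capacity C = ρ c_p D = 2790 × 1130 × 2.37 = 7.47×10^6 J/(m^2 K).
Time required: Δt = C ΔT / F = 7.47×10^6 × 4.95 / 200 = 1.85×10^5 s.
In hours: 1.85×10^5 s / (3600 s/hour) = 51.4 hours.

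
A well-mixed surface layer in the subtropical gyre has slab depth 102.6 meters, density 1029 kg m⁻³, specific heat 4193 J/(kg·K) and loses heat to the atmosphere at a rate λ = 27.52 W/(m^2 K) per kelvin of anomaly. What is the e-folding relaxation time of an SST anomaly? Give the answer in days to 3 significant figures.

Areal heat capacity C = ρ c_p D = 1029 × 4193 × 102.6 = 4.43×10^8 J/(m^2 K).
Relaxation time τ = C / λ = 4.43×10^8 / 27.52 = 1.61×10^7 s.
In days: 1.61×10^7 s / (86400 s/day) = 186 days.

186 days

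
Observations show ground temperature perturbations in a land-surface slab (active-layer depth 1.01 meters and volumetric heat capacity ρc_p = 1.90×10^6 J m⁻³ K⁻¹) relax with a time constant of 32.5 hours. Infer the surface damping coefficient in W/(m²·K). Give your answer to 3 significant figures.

16.4

Areal heat capacity C = ρc_p × D = 1.90×10^6 × 1.01 = 1.92×10^6 J m⁻² K⁻¹.
τ = 32.5 hours = 1.17×10^5 s.
λ = C / τ = 1.92×10^6 / 1.17×10^5 = 16.4 W/(m²·K).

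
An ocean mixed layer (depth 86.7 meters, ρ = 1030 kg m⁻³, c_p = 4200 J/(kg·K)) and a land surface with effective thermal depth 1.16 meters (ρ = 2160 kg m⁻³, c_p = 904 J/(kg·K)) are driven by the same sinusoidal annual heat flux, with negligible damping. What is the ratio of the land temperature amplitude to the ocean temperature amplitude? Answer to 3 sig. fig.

166

C_ocean = 1030 × 4200 × 86.7 = 3.75×10^8 J/(m²·K).
C_land = 2160 × 904 × 1.16 = 2.27×10^6 J/(m²·K).
Undamped amplitude ∝ 1/C, so A_land/A_ocean = C_ocean/C_land = 166.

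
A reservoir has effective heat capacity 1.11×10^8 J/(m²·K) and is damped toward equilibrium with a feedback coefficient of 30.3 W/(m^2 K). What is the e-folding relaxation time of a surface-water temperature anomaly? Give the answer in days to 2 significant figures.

42 days

Areal heat capacity C = 1.11×10^8 J/(m²·K) (given).
Relaxation time τ = C / λ = 1.11×10^8 / 30.3 = 3.66×10^6 s.
In days: 3.66×10^6 s / (86400 s/day) = 42.4 days.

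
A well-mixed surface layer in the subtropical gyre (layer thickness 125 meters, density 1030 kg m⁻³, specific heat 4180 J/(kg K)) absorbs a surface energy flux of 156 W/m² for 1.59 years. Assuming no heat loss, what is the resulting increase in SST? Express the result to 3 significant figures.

Areal heat capacity C = ρ c_p D = 1030 × 4180 × 125 = 5.38×10^8 J/(m^2 K).
Net heat input Q = F Δt = 156 × (1.59 years × 3.156×10^7 s/year) = 7.83×10^9 J/m².
ΔT = Q / C = 7.83×10^9 / 5.38×10^8 = 14.5 K.

14.5 K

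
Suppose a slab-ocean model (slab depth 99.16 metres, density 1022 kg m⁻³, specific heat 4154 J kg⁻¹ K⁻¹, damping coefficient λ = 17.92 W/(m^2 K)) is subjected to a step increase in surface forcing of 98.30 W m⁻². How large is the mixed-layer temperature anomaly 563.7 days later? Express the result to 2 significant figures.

4.8 K

Areal heat capacity C = ρ c_p D = 1022 × 4154 × 99.16 = 4.21×10^8 J/(m^2 K).
τ = C / λ = 4.21×10^8 / 17.92 = 2.35×10^7 s.
Equilibrium anomaly ΔT_eq = F / λ = 98.30 / 17.92 = 5.49 K.
t = 563.7 days = 4.87×10^7 s, so t/τ = 2.07.
ΔT(t) = ΔT_eq (1 − e^(−t/τ)) = 5.49 × (1 − e^−2.07) = 4.80 K.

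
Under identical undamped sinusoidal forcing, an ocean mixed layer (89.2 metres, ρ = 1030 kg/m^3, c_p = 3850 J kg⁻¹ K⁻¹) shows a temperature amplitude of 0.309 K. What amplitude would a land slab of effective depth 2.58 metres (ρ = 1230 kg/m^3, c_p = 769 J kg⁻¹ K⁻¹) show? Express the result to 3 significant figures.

C_ocean = 3.54×10^8 J/(m²·K); C_land = 2.44×10^6 J/(m²·K).
A ∝ 1/C ⇒ A_land = A_ocean × C_ocean/C_land = 0.309 × 145 = 44.8 K.

44.8 K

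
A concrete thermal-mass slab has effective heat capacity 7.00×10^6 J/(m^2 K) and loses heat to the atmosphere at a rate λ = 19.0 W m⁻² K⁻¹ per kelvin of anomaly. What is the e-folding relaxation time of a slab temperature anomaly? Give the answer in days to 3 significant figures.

4.26 days

Areal heat capacity C = 7.00×10^6 J/(m^2 K) (given).
Relaxation time τ = C / λ = 7.00×10^6 / 19.0 = 3.68×10^5 s.
In days: 3.68×10^5 s / (86400 s/day) = 4.26 days.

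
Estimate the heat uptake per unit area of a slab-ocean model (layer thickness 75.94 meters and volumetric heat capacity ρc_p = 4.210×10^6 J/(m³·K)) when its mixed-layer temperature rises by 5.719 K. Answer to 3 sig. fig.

1.83×10^9

Areal heat capacity C = ρc_p × D = 4.210×10^6 × 75.94 = 3.20×10^8 J/(m^2 K).
ΔQ = C ΔT = 3.20×10^8 × 5.719 = 1.83×10^9 J/m².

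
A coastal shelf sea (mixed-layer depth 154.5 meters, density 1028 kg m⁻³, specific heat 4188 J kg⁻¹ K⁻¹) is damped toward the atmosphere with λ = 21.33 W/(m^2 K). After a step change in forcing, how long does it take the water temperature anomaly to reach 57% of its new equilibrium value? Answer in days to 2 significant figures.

300 days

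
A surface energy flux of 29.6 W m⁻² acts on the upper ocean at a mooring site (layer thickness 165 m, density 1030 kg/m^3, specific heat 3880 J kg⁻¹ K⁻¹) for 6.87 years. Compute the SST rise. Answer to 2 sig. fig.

9.7 K

Areal heat capacity C = ρ c_p D = 1030 × 3880 × 165 = 6.59×10^8 J m⁻² K⁻¹.
Net heat input Q = F Δt = 29.6 × (6.87 years × 3.156×10^7 s/year) = 6.42×10^9 J/m².
ΔT = Q / C = 6.42×10^9 / 6.59×10^8 = 9.73 K.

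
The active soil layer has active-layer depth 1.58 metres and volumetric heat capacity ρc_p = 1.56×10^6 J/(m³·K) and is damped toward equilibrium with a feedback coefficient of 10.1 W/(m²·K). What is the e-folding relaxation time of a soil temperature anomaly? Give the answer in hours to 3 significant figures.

Areal heat capacity C = ρc_p × D = 1.56×10^6 × 1.58 = 2.46×10^6 J/(m²·K).
Relaxation time τ = C / λ = 2.46×10^6 / 10.1 = 2.44×10^5 s.
In hours: 2.44×10^5 s / (3600 s/hour) = 67.8 hours.

67.8 hours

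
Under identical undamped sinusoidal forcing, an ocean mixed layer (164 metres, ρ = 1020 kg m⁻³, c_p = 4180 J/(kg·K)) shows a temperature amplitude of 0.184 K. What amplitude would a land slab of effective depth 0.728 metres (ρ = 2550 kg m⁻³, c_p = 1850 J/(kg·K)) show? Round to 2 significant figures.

37 K

C_ocean = 6.99×10^8 J/(m²·K); C_land = 3.43×10^6 J/(m²·K).
A ∝ 1/C ⇒ A_land = A_ocean × C_ocean/C_land = 0.184 × 204 = 37.5 K.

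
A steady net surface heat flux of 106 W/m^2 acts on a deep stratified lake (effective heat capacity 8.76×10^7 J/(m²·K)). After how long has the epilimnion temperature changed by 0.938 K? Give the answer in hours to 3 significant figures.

Areal heat capacity C = 8.76×10^7 J/(m²·K) (given).
Time required: Δt = C ΔT / F = 8.76×10^7 × 0.938 / 106 = 7.75×10^5 s.
In hours: 7.75×10^5 s / (3600 s/hour) = 215 hours.

215 hours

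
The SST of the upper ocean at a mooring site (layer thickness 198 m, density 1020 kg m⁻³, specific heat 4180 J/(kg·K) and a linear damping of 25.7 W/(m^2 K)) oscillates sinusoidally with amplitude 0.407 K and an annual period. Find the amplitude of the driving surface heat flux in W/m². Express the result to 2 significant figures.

Areal heat capacity C = ρ c_p D = 1020 × 4180 × 198 = 8.44×10^8 J m⁻² K⁻¹.
ω = 2π / 3.15×10^7 s = 1.99×10^-7 s⁻¹.
√((Cω)² + λ²) = √((168)² + 25.7²) = 170 W/(m²·K).
F₀ = A × √((Cω)²+λ²) = 0.407 × 170 = 69.3 W/m².

69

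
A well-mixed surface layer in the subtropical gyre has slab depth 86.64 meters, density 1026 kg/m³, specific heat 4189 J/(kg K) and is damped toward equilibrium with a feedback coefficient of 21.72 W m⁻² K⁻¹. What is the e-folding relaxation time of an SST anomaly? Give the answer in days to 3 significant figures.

198 days

Areal heat capacity C = ρ c_p D = 1026 × 4189 × 86.64 = 3.72×10^8 J/(m²·K).
Relaxation time τ = C / λ = 3.72×10^8 / 21.72 = 1.71×10^7 s.
In days: 1.71×10^7 s / (86400 s/day) = 198 days.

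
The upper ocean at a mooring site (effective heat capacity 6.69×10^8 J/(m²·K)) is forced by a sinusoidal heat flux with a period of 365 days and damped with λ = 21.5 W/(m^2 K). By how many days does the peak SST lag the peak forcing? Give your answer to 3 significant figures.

Areal heat capacity C = 6.69×10^8 J/(m²·K) (given).
ω = 2π / 3.15×10^7 s = 1.99×10^-7 s⁻¹.
Phase lag φ = arctan(Cω/λ) = arctan(133/21.5) = 1.41 rad.
Time lag = φ / ω = 1.41 / 1.99×10^-7 = 7.08×10^6 s = 82.0 days.

82.0 days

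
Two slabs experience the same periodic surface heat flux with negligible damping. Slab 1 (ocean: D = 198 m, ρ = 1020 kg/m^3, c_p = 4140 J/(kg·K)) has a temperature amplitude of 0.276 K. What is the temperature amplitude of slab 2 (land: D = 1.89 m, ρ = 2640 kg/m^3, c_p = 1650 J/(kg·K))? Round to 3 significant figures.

28.0 K

C_ocean = 8.36×10^8 J/(m²·K); C_land = 8.23×10^6 J/(m²·K).
A ∝ 1/C ⇒ A_land = A_ocean × C_ocean/C_land = 0.276 × 102 = 28.0 K.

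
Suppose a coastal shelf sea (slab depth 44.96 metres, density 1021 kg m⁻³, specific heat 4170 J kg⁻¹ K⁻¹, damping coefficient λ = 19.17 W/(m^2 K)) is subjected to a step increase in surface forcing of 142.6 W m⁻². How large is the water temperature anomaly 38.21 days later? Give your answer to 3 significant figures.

Areal heat capacity C = ρ c_p D = 1021 × 4170 × 44.96 = 1.91×10^8 J/(m²·K).
τ = C / λ = 1.91×10^8 / 19.17 = 9.99×10^6 s.
Equilibrium anomaly ΔT_eq = F / λ = 142.6 / 19.17 = 7.44 K.
t = 38.21 days = 3.30×10^6 s, so t/τ = 0.331.
ΔT(t) = ΔT_eq (1 − e^(−t/τ)) = 7.44 × (1 − e^−0.331) = 2.09 K.

2.09 K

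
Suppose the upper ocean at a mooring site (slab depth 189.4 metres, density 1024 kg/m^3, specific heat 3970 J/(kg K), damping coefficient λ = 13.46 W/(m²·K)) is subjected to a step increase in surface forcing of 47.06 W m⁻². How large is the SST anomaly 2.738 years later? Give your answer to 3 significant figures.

Areal heat capacity C = ρ c_p D = 1024 × 3970 × 189.4 = 7.70×10^8 J/(m²·K).
τ = C / λ = 7.70×10^8 / 13.46 = 5.72×10^7 s.
Equilibrium anomaly ΔT_eq = F / λ = 47.06 / 13.46 = 3.50 K.
t = 2.738 years = 8.64×10^7 s, so t/τ = 1.51.
ΔT(t) = ΔT_eq (1 − e^(−t/τ)) = 3.50 × (1 − e^−1.51) = 2.72 K.

2.72 K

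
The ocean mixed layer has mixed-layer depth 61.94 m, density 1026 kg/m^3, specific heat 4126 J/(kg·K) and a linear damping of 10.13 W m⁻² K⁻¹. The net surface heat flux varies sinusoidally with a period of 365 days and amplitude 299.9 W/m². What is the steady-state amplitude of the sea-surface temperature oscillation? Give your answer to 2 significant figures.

5.6 K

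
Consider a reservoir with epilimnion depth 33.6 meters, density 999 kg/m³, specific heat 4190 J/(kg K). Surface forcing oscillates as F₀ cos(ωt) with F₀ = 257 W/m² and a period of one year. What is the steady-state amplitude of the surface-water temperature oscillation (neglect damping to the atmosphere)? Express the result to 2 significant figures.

Areal heat capacity C = ρ c_p D = 999 × 4190 × 33.6 = 1.41×10^8 J m⁻² K⁻¹.
Angular frequency ω = 2π / T = 2π / 3.15×10^7 s = 1.99×10^-7 s⁻¹.
Cω = 1.41×10^8 × 1.99×10^-7 = 28.0 W/(m²·K).
Amplitude A = F₀ / (Cω) = 257 / 28.0 = 9.17 K.

9.2 K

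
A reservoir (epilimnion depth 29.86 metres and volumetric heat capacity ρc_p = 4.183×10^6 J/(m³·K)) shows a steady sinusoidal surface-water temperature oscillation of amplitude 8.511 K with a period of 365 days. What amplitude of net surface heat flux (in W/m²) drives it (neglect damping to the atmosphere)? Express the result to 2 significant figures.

Areal heat capacity C = ρc_p × D = 4.183×10^6 × 29.86 = 1.25×10^8 J/(m²·K).
ω = 2π / 3.15×10^7 s = 1.99×10^-7 s⁻¹.
Cω = 1.25×10^8 × 1.99×10^-7 = 24.9 W/(m²·K).
F₀ = A × Cω = 8.511 × 24.9 = 212 W/m².

210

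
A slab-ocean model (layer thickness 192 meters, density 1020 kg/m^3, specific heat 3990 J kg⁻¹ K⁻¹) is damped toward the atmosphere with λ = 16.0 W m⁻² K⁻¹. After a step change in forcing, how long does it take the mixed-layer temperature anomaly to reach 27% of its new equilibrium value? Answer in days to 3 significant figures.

178 days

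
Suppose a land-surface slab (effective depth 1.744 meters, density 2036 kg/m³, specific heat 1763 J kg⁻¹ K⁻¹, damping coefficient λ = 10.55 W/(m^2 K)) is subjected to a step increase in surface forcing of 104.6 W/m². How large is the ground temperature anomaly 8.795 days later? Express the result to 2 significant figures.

Areal heat capacity C = ρ c_p D = 2036 × 1763 × 1.744 = 6.26×10^6 J/(m^2 K).
τ = C / λ = 6.26×10^6 / 10.55 = 5.93×10^5 s.
Equilibrium anomaly ΔT_eq = F / λ = 104.6 / 10.55 = 9.91 K.
t = 8.795 days = 7.60×10^5 s, so t/τ = 1.28.
ΔT(t) = ΔT_eq (1 − e^(−t/τ)) = 9.91 × (1 − e^−1.28) = 7.16 K.

7.2 K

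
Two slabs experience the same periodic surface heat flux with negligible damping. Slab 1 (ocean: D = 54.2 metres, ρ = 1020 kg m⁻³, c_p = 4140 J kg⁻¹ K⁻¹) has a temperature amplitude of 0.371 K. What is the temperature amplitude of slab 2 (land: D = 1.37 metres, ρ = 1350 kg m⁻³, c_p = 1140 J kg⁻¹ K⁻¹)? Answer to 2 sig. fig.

C_ocean = 2.29×10^8 J/(m²·K); C_land = 2.11×10^6 J/(m²·K).
A ∝ 1/C ⇒ A_land = A_ocean × C_ocean/C_land = 0.371 × 109 = 40.3 K.

40 K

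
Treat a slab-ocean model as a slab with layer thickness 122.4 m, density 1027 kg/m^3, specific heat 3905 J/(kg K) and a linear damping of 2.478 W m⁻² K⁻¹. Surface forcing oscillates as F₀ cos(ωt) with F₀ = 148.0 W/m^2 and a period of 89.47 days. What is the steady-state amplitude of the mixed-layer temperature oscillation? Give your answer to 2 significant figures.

Areal heat capacity C = ρ c_p D = 1027 × 3905 × 122.4 = 4.91×10^8 J/(m²·K).
Angular frequency ω = 2π / T = 2π / 7.73×10^6 s = 8.13×10^-7 s⁻¹.
√((Cω)² + λ²) = √((399)² + 2.478²) = 399 W/(m²·K).
Amplitude A = F₀ / √((Cω)²+λ²) = 148.0 / 399 = 0.371 K.

0.37 K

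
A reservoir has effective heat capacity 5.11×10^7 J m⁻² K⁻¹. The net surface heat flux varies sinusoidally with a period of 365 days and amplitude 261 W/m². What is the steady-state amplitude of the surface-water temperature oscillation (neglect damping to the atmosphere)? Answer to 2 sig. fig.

Areal heat capacity C = 5.11×10^7 J m⁻² K⁻¹ (given).
Angular frequency ω = 2π / T = 2π / 3.15×10^7 s = 1.99×10^-7 s⁻¹.
Cω = 5.11×10^7 × 1.99×10^-7 = 10.2 W/(m²·K).
Amplitude A = F₀ / (Cω) = 261 / 10.2 = 25.6 K.

26 K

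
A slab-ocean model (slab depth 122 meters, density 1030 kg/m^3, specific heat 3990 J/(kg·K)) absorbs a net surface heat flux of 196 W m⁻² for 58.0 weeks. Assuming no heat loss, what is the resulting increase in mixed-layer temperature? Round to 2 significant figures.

14 K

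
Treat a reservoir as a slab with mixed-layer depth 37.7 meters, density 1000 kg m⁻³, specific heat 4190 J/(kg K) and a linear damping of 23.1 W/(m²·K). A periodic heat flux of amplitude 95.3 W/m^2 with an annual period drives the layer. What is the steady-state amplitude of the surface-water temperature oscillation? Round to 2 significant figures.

Areal heat capacity C = ρ c_p D = 1000 × 4190 × 37.7 = 1.58×10^8 J m⁻² K⁻¹.
Angular frequency ω = 2π / T = 2π / 3.15×10^7 s = 1.99×10^-7 s⁻¹.
√((Cω)² + λ²) = √((31.5)² + 23.1²) = 39.0 W/(m²·K).
Amplitude A = F₀ / √((Cω)²+λ²) = 95.3 / 39.0 = 2.44 K.

2.4 K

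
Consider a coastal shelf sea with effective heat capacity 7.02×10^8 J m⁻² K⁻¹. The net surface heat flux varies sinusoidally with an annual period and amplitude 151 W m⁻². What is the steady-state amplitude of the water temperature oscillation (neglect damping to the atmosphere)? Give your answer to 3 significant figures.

Areal heat capacity C = 7.02×10^8 J m⁻² K⁻¹ (given).
Angular frequency ω = 2π / T = 2π / 3.15×10^7 s = 1.99×10^-7 s⁻¹.
Cω = 7.02×10^8 × 1.99×10^-7 = 140 W/(m²·K).
Amplitude A = F₀ / (Cω) = 151 / 140 = 1.08 K.

1.08 K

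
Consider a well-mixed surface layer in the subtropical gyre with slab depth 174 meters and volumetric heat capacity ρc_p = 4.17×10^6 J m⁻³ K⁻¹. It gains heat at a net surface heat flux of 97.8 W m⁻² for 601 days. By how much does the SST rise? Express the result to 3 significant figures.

Areal heat capacity C = ρc_p × D = 4.17×10^6 × 174 = 7.26×10^8 J/(m^2 K).
Net heat input Q = F Δt = 97.8 × (601 days × 86400 s/day) = 5.08×10^9 J/m².
ΔT = Q / C = 5.08×10^9 / 7.26×10^8 = 7.00 K.

7.00 K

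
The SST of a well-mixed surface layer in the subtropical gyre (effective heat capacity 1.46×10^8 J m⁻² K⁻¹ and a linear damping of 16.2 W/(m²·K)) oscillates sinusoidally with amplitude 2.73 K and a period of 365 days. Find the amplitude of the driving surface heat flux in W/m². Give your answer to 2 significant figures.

91

Areal heat capacity C = 1.46×10^8 J m⁻² K⁻¹ (given).
ω = 2π / 3.15×10^7 s = 1.99×10^-7 s⁻¹.
√((Cω)² + λ²) = √((29.1)² + 16.2²) = 33.3 W/(m²·K).
F₀ = A × √((Cω)²+λ²) = 2.73 × 33.3 = 90.9 W/m².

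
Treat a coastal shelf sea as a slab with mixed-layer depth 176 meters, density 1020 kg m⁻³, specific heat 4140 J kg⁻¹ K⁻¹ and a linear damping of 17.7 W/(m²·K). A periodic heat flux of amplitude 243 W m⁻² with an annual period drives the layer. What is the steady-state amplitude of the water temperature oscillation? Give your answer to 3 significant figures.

Areal heat capacity C = ρ c_p D = 1020 × 4140 × 176 = 7.43×10^8 J/(m^2 K).
Angular frequency ω = 2π / T = 2π / 3.15×10^7 s = 1.99×10^-7 s⁻¹.
√((Cω)² + λ²) = √((148)² + 17.7²) = 149 W/(m²·K).
Amplitude A = F₀ / √((Cω)²+λ²) = 243 / 149 = 1.63 K.

1.63 K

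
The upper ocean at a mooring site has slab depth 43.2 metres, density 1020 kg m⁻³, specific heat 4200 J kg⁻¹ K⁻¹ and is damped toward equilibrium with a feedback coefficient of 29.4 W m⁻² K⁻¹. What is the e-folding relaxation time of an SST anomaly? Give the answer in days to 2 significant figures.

73 days

Areal heat capacity C = ρ c_p D = 1020 × 4200 × 43.2 = 1.85×10^8 J/(m^2 K).
Relaxation time τ = C / λ = 1.85×10^8 / 29.4 = 6.29×10^6 s.
In days: 6.29×10^6 s / (86400 s/day) = 72.9 days.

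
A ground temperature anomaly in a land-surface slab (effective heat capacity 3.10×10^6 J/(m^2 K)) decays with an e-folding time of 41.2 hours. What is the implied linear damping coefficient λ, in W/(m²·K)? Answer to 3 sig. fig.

Areal heat capacity C = 3.10×10^6 J/(m^2 K) (given).
τ = 41.2 hours = 1.48×10^5 s.
λ = C / τ = 3.10×10^6 / 1.48×10^5 = 20.9 W/(m²·K).

20.9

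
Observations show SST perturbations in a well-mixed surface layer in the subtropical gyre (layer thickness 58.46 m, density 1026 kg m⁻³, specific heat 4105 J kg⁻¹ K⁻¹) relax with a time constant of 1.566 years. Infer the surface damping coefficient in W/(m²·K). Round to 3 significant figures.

Areal heat capacity C = ρ c_p D = 1026 × 4105 × 58.46 = 2.46×10^8 J m⁻² K⁻¹.
τ = 1.566 years = 4.94×10^7 s.
λ = C / τ = 2.46×10^8 / 4.94×10^7 = 4.98 W/(m²·K).

4.98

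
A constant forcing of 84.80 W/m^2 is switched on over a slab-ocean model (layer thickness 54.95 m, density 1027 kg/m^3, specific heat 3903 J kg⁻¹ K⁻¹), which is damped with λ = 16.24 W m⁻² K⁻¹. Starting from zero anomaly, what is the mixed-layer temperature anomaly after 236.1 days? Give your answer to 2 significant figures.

4.1 K

Areal heat capacity C = ρ c_p D = 1027 × 3903 × 54.95 = 2.20×10^8 J/(m²·K).
τ = C / λ = 2.20×10^8 / 16.24 = 1.36×10^7 s.
Equilibrium anomaly ΔT_eq = F / λ = 84.80 / 16.24 = 5.22 K.
t = 236.1 days = 2.04×10^7 s, so t/τ = 1.50.
ΔT(t) = ΔT_eq (1 − e^(−t/τ)) = 5.22 × (1 − e^−1.50) = 4.06 K.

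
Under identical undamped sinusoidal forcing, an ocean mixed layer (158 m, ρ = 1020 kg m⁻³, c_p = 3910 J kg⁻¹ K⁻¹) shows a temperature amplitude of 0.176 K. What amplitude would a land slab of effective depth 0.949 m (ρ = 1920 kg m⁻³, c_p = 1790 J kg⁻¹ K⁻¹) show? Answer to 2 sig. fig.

C_ocean = 6.30×10^8 J/(m²·K); C_land = 3.26×10^6 J/(m²·K).
A ∝ 1/C ⇒ A_land = A_ocean × C_ocean/C_land = 0.176 × 193 = 34.0 K.

34 K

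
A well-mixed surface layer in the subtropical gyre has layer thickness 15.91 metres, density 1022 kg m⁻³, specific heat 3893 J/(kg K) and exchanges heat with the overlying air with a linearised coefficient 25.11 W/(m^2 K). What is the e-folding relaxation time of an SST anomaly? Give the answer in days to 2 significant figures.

Areal heat capacity C = ρ c_p D = 1022 × 3893 × 15.91 = 6.33×10^7 J/(m^2 K).
Relaxation time τ = C / λ = 6.33×10^7 / 25.11 = 2.52×10^6 s.
In days: 2.52×10^6 s / (86400 s/day) = 29.2 days.

29 days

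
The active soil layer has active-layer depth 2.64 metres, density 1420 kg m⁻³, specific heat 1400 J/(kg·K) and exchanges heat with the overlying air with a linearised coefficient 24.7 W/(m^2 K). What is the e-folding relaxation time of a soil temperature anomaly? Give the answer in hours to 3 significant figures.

59.0 hours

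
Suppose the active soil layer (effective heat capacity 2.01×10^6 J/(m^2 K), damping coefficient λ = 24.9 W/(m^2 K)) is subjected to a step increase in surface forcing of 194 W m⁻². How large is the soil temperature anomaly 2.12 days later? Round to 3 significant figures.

6.99 K

Areal heat capacity C = 2.01×10^6 J/(m^2 K) (given).
τ = C / λ = 2.01×10^6 / 24.9 = 80700 s.
Equilibrium anomaly ΔT_eq = F / λ = 194 / 24.9 = 7.79 K.
t = 2.12 days = 1.83×10^5 s, so t/τ = 2.27.
ΔT(t) = ΔT_eq (1 − e^(−t/τ)) = 7.79 × (1 − e^−2.27) = 6.99 K.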